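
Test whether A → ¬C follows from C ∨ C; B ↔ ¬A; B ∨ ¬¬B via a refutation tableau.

Yes

Initial set: {(C ∨ C); (B ↔ ¬A); (B ∨ ¬¬B); ¬(A → ¬C)}.
¬(A → ¬C): α-rule — add A, ¬¬C.
(C ∨ C): β-rule — branch into C  //  C.
  branch 1 (add C):
    (B ↔ ¬A): β-rule — branch into B, ¬A  //  ¬B, ¬¬A.
      branch 1.1 (add B, ¬A):
        × closes — contains both A and ¬A.
      branch 1.2 (add ¬B, ¬¬A):
        (B ∨ ¬¬B): β-rule — branch into B  //  ¬¬B.
          branch 1.2.1 (add B):
            × closes — contains both B and ¬B.
          branch 1.2.2 (add ¬¬B):
            ¬¬B: drop double negation, giving B.
            × closes — contains both B and ¬B.
  branch 2 (add C):
    (B ↔ ¬A): β-rule — branch into B, ¬A  //  ¬B, ¬¬A.
      branch 2.1 (add B, ¬A):
        × closes — contains both A and ¬A.
      branch 2.2 (add ¬B, ¬¬A):
        (B ∨ ¬¬B): β-rule — branch into B  //  ¬¬B.
          branch 2.2.1 (add B):
            × closes — contains both B and ¬B.
          branch 2.2.2 (add ¬¬B):
            ¬¬B: drop double negation, giving B.
            × closes — contains both B and ¬B.
All 6 branches close.
Every branch closed, so the premises entail the conclusion.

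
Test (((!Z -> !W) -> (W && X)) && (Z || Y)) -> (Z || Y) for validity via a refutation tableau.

Valid

Assume the negation and expand:
Initial set: {!((((!Z -> !W) -> (W && X)) && (Z || Y)) -> (Z || Y))}.
!((((!Z -> !W) -> (W && X)) && (Z || Y)) -> (Z || Y)): α-rule — add (((!Z -> !W) -> (W && X)) && (Z || Y)), !(Z || Y).
(((!Z -> !W) -> (W && X)) && (Z || Y)): α-rule — add ((!Z -> !W) -> (W && X)), (Z || Y).
!(Z || Y): α-rule — add !Z, !Y.
((!Z -> !W) -> (W && X)): β-rule — branch into !(!Z -> !W)  //  (W && X).
  branch 1 (add !(!Z -> !W)):
    !(!Z -> !W): α-rule — add !Z, !!W.
    (Z || Y): β-rule — branch into Z  //  Y.
      branch 1.1 (add Z):
        × closes — contains both Z and !Z.
      branch 1.2 (add Y):
        × closes — contains both Y and !Y.
  branch 2 (add (W && X)):
    (W && X): α-rule — add W, X.
    (Z || Y): β-rule — branch into Z  //  Y.
      branch 2.1 (add Z):
        × closes — contains both Z and !Z.
      branch 2.2 (add Y):
        × closes — contains both Y and !Y.
All 4 branches close.
Every branch closed, so the negation is unsatisfiable and the formula is valid.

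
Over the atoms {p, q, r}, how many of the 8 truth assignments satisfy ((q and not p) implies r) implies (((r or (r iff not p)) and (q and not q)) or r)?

Initial set: {(((q and not p) implies r) implies (((r or (r iff not p)) and (q and not q)) or r))}.
(((q and not p) implies r) implies (((r or (r iff not p)) and (q and not q)) or r)): β-rule — branch into not ((q and not p) implies r)  //  (((r or (r iff not p)) and (q and not q)) or r).
  branch 1 (add not ((q and not p) implies r)):
    not ((q and not p) implies r): α-rule — add (q and not p), not r.
    (q and not p): α-rule — add q, not p.
    ○ open, literals {p=false, q=true, r=false}.
  branch 2 (add (((r or (r iff not p)) and (q and not q)) or r)):
    (((r or (r iff not p)) and (q and not q)) or r): β-rule — branch into ((r or (r iff not p)) and (q and not q))  //  r.
      branch 2.1 (add ((r or (r iff not p)) and (q and not q))):
        ((r or (r iff not p)) and (q and not q)): α-rule — add (r or (r iff not p)), (q and not q).
        (q and not q): α-rule — add q, not q.
        × closes — contains both q and not q.
      branch 2.2 (add r):
        ○ open, literals {r=true}.
1 branch closed, 2 open.
Each open branch fixes some atoms; the unmentioned ones are free. Counting distinct full assignments: branch {p=false, q=true, r=false} (none free) contributes 1 new; branch {r=true} (p, q) contributes 4 new. Total: 5.

5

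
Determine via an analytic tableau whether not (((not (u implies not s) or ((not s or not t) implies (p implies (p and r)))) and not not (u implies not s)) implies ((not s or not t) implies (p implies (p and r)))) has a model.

Unsatisfiable

Initial set: {not (((not (u implies not s) or ((not s or not t) implies (p implies (p and r)))) and not not (u implies not s)) implies ((not s or not t) implies (p implies (p and r))))}.
not (((not (u implies not s) or ((not s or not t) implies (p implies (p and r)))) and not not (u implies not s)) implies ((not s or not t) implies (p implies (p and r)))): α-rule — add ((not (u implies not s) or ((not s or not t) implies (p implies (p and r)))) and not not (u implies not s)), not ((not s or not t) implies (p implies (p and r))).
((not (u implies not s) or ((not s or not t) implies (p implies (p and r)))) and not not (u implies not s)): α-rule — add (not (u implies not s) or ((not s or not t) implies (p implies (p and r)))), not not (u implies not s).
not ((not s or not t) implies (p implies (p and r))): α-rule — add (not s or not t), not (p implies (p and r)).
not not (u implies not s): drop double negation, giving (u implies not s).
not (p implies (p and r)): α-rule — add p, not (p and r).
(not (u implies not s) or ((not s or not t) implies (p implies (p and r)))): β-rule — branch into not (u implies not s)  //  ((not s or not t) implies (p implies (p and r))).
  branch 1 (add not (u implies not s)):
    not (u implies not s): α-rule — add u, not not s.
    (not s or not t): β-rule — branch into not s  //  not t.
      branch 1.1 (add not s):
        × closes — contains both s and not s.
      branch 1.2 (add not t):
        (u implies not s): β-rule — branch into not u  //  not s.
          branch 1.2.1 (add not u):
            × closes — contains both u and not u.
          branch 1.2.2 (add not s):
            × closes — contains both s and not s.
  branch 2 (add ((not s or not t) implies (p implies (p and r)))):
    (not s or not t): β-rule — branch into not s  //  not t.
      branch 2.1 (add not s):
        (u implies not s): β-rule — branch into not u  //  not s.
          branch 2.1.1 (add not u):
            not (p and r): β-rule — branch into not p  //  not r.
              branch 2.1.1.1 (add not p):
                × closes — contains both p and not p.
              branch 2.1.1.2 (add not r):
                ((not s or not t) implies (p implies (p and r))): β-rule — branch into not (not s or not t)  //  (p implies (p and r)).
                  branch 2.1.1.2.1 (add not (not s or not t)):
                    not (not s or not t): α-rule — add not not s, not not t.
                    × closes — contains both s and not s.
                  branch 2.1.1.2.2 (add (p implies (p and r))):
                    (p implies (p and r)): β-rule — branch into not p  //  (p and r).
                      branch 2.1.1.2.2.1 (add not p):
                        × closes — contains both p and not p.
                      branch 2.1.1.2.2.2 (add (p and r)):
                        (p and r): α-rule — add p, r.
                        × closes — contains both r and not r.
          branch 2.1.2 (add not s):
            not (p and r): β-rule — branch into not p  //  not r.
              branch 2.1.2.1 (add not p):
                × closes — contains both p and not p.
              branch 2.1.2.2 (add not r):
                ((not s or not t) implies (p implies (p and r))): β-rule — branch into not (not s or not t)  //  (p implies (p and r)).
                  branch 2.1.2.2.1 (add not (not s or not t)):
                    not (not s or not t): α-rule — add not not s, not not t.
                    × closes — contains both s and not s.
                  branch 2.1.2.2.2 (add (p implies (p and r))):
                    (p implies (p and r)): β-rule — branch into not p  //  (p and r).
                      branch 2.1.2.2.2.1 (add not p):
                        × closes — contains both p and not p.
                      branch 2.1.2.2.2.2 (add (p and r)):
                        (p and r): α-rule — add p, r.
                        × closes — contains both r and not r.
      branch 2.2 (add not t):
        (u implies not s): β-rule — branch into not u  //  not s.
          branch 2.2.1 (add not u):
            not (p and r): β-rule — branch into not p  //  not r.
              branch 2.2.1.1 (add not p):
                × closes — contains both p and not p.
              branch 2.2.1.2 (add not r):
                ((not s or not t) implies (p implies (p and r))): β-rule — branch into not (not s or not t)  //  (p implies (p and r)).
                  branch 2.2.1.2.1 (add not (not s or not t)):
                    not (not s or not t): α-rule — add not not s, not not t.
                    × closes — contains both t and not t.
                  branch 2.2.1.2.2 (add (p implies (p and r))):
                    (p implies (p and r)): β-rule — branch into not p  //  (p and r).
                      branch 2.2.1.2.2.1 (add not p):
                        × closes — contains both p and not p.
                      branch 2.2.1.2.2.2 (add (p and r)):
                        (p and r): α-rule — add p, r.
                        × closes — contains both r and not r.
          branch 2.2.2 (add not s):
            not (p and r): β-rule — branch into not p  //  not r.
              branch 2.2.2.1 (add not p):
                × closes — contains both p and not p.
              branch 2.2.2.2 (add not r):
                ((not s or not t) implies (p implies (p and r))): β-rule — branch into not (not s or not t)  //  (p implies (p and r)).
                  branch 2.2.2.2.1 (add not (not s or not t)):
                    not (not s or not t): α-rule — add not not s, not not t.
                    × closes — contains both s and not s.
                  branch 2.2.2.2.2 (add (p implies (p and r))):
                    (p implies (p and r)): β-rule — branch into not p  //  (p and r).
                      branch 2.2.2.2.2.1 (add not p):
                        × closes — contains both p and not p.
                      branch 2.2.2.2.2.2 (add (p and r)):
                        (p and r): α-rule — add p, r.
                        × closes — contains both r and not r.
All 19 branches close.
Every branch closed; the formula is unsatisfiable.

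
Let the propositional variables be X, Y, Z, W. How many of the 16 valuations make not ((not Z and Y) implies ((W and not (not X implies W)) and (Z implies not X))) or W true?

10

Initial set: {(not ((not Z and Y) implies ((W and not (not X implies W)) and (Z implies not X))) or W)}.
(not ((not Z and Y) implies ((W and not (not X implies W)) and (Z implies not X))) or W): β-rule — branch into not ((not Z and Y) implies ((W and not (not X implies W)) and (Z implies not X)))  //  W.
  branch 1 (add not ((not Z and Y) implies ((W and not (not X implies W)) and (Z implies not X)))):
    not ((not Z and Y) implies ((W and not (not X implies W)) and (Z implies not X))): α-rule — add (not Z and Y), not ((W and not (not X implies W)) and (Z implies not X)).
    (not Z and Y): α-rule — add not Z, Y.
    not ((W and not (not X implies W)) and (Z implies not X)): β-rule — branch into not (W and not (not X implies W))  //  not (Z implies not X).
      branch 1.1 (add not (W and not (not X implies W))):
        not (W and not (not X implies W)): β-rule — branch into not W  //  not not (not X implies W).
          branch 1.1.1 (add not W):
            ○ open, literals {W=0, Y=1, Z=0}.
          branch 1.1.2 (add not not (not X implies W)):
            not not (not X implies W): β-rule — branch into not not X  //  W.
              branch 1.1.2.1 (add not not X):
                ○ open, literals {X=1, Y=1, Z=0}.
              branch 1.1.2.2 (add W):
                ○ open, literals {W=1, Y=1, Z=0}.
      branch 1.2 (add not (Z implies not X)):
        not (Z implies not X): α-rule — add Z, not not X.
        × closes — contains both Z and not Z.
  branch 2 (add W):
    ○ open, literals {W=1}.
1 branch closed, 4 open.
Each open branch fixes some atoms; the unmentioned ones are free. Counting distinct full assignments: branch {W=0, Y=1, Z=0} (X) contributes 2 new; branch {X=1, Y=1, Z=0} (W) contributes 1 new; branch {W=1, Y=1, Z=0} (X) contributes 1 new; branch {W=1} (X, Y, Z) contributes 6 new. Total: 10.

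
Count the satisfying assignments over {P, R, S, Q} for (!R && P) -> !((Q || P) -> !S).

14

Initial set: {T ((!R && P) -> !((Q || P) -> !S))}.
T ((!R && P) -> !((Q || P) -> !S)): β-rule — branch into F (!R && P)  //  T !((Q || P) -> !S).
  branch 1 (add F (!R && P)):
    F (!R && P): β-rule — branch into F !R  //  F P.
      branch 1.1 (add F !R):
        ○ open, literals {R=1}.
      branch 1.2 (add F P):
        ○ open, literals {P=0}.
  branch 2 (add T !((Q || P) -> !S)):
    T !((Q || P) -> !S): α-rule — add T (Q || P), F !S.
    T (Q || P): β-rule — branch into T Q  //  T P.
      branch 2.1 (add T Q):
        ○ open, literals {Q=1, S=1}.
      branch 2.2 (add T P):
        ○ open, literals {P=1, S=1}.
0 branches closed, 4 open.
Each open branch fixes some atoms; the unmentioned ones are free. Counting distinct full assignments: branch {R=1} (P, S, Q) contributes 8 new; branch {P=0} (R, S, Q) contributes 4 new; branch {Q=1, S=1} (P, R) contributes 1 new; branch {P=1, S=1} (R, Q) contributes 1 new. Total: 14.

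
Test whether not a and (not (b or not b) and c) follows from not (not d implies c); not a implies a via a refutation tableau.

Initial set: {not (not d implies c); (not a implies a); not (not a and (not (b or not b) and c))}.
not (not d implies c): α-rule — add not d, not c.
(not a implies a): β-rule — branch into not not a  //  a.
  branch 1 (add not not a):
    not (not a and (not (b or not b) and c)): β-rule — branch into not not a  //  not (not (b or not b) and c).
      branch 1.1 (add not not a):
        ○ open, literals {a=true, c=false, d=false}.
      branch 1.2 (add not (not (b or not b) and c)):
        not (not (b or not b) and c): β-rule — branch into not not (b or not b)  //  not c.
          branch 1.2.1 (add not not (b or not b)):
            not not (b or not b): β-rule — branch into b  //  not b.
              branch 1.2.1.1 (add b):
                ○ open, literals {a=true, b=true, c=false, d=false}.
              branch 1.2.1.2 (add not b):
                ○ open, literals {a=true, b=false, c=false, d=false}.
          branch 1.2.2 (add not c):
            ○ open, literals {a=true, c=false, d=false}.
  branch 2 (add a):
    not (not a and (not (b or not b) and c)): β-rule — branch into not not a  //  not (not (b or not b) and c).
      branch 2.1 (add not not a):
        ○ open, literals {a=true, c=false, d=false}.
      branch 2.2 (add not (not (b or not b) and c)):
        not (not (b or not b) and c): β-rule — branch into not not (b or not b)  //  not c.
          branch 2.2.1 (add not not (b or not b)):
            not not (b or not b): β-rule — branch into b  //  not b.
              branch 2.2.1.1 (add b):
                ○ open, literals {a=true, b=true, c=false, d=false}.
              branch 2.2.1.2 (add not b):
                ○ open, literals {a=true, b=false, c=false, d=false}.
          branch 2.2.2 (add not c):
            ○ open, literals {a=true, c=false, d=false}.
0 branches closed, 8 open.
An open branch gives a countermodel: a=true, c=false, d=false (unmentioned atoms arbitrary); the premises hold there but the conclusion fails.

No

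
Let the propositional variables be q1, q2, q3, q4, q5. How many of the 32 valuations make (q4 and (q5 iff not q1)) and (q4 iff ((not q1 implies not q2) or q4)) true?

Initial set: {((q4 and (q5 iff not q1)) and (q4 iff ((not q1 implies not q2) or q4)))}.
((q4 and (q5 iff not q1)) and (q4 iff ((not q1 implies not q2) or q4))): α-rule — add (q4 and (q5 iff not q1)), (q4 iff ((not q1 implies not q2) or q4)).
(q4 and (q5 iff not q1)): α-rule — add q4, (q5 iff not q1).
(q4 iff ((not q1 implies not q2) or q4)): β-rule — branch into q4, ((not q1 implies not q2) or q4)  //  not q4, not ((not q1 implies not q2) or q4).
  branch 1 (add q4, ((not q1 implies not q2) or q4)):
    (q5 iff not q1): β-rule — branch into q5, not q1  //  not q5, not not q1.
      branch 1.1 (add q5, not q1):
        ((not q1 implies not q2) or q4): β-rule — branch into (not q1 implies not q2)  //  q4.
          branch 1.1.1 (add (not q1 implies not q2)):
            (not q1 implies not q2): β-rule — branch into not not q1  //  not q2.
              branch 1.1.1.1 (add not not q1):
                × closes — contains both q1 and not q1.
              branch 1.1.1.2 (add not q2):
                ○ open, literals {q1=F, q2=F, q4=T, q5=T}.
          branch 1.1.2 (add q4):
            ○ open, literals {q1=F, q4=T, q5=T}.
      branch 1.2 (add not q5, not not q1):
        ((not q1 implies not q2) or q4): β-rule — branch into (not q1 implies not q2)  //  q4.
          branch 1.2.1 (add (not q1 implies not q2)):
            (not q1 implies not q2): β-rule — branch into not not q1  //  not q2.
              branch 1.2.1.1 (add not not q1):
                ○ open, literals {q1=T, q4=T, q5=F}.
              branch 1.2.1.2 (add not q2):
                ○ open, literals {q1=T, q2=F, q4=T, q5=F}.
          branch 1.2.2 (add q4):
            ○ open, literals {q1=T, q4=T, q5=F}.
  branch 2 (add not q4, not ((not q1 implies not q2) or q4)):
    × closes — contains both q4 and not q4.
2 branches closed, 5 open.
Each open branch fixes some atoms; the unmentioned ones are free. Counting distinct full assignments: branch {q1=F, q2=F, q4=T, q5=T} (q3) contributes 2 new; branch {q1=F, q4=T, q5=T} (q2, q3) contributes 2 new; branch {q1=T, q4=T, q5=F} (q2, q3) contributes 4 new; branch {q1=T, q2=F, q4=T, q5=F} (q3) contributes 0 new; branch {q1=T, q4=T, q5=F} (q2, q3) contributes 0 new. Total: 8.

8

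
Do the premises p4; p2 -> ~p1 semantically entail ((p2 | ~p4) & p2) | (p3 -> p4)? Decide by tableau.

Initial set: {p4; (p2 -> ~p1); ~(((p2 | ~p4) & p2) | (p3 -> p4))}.
~(((p2 | ~p4) & p2) | (p3 -> p4)): α-rule — add ~((p2 | ~p4) & p2), ~(p3 -> p4).
~(p3 -> p4): α-rule — add p3, ~p4.
× closes — contains both p4 and ~p4.
All 1 branch closes.
Every branch closed, so the premises entail the conclusion.

Yes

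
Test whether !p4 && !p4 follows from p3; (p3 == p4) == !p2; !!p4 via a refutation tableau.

Initial set: {T p3; T ((p3 == p4) == !p2); T !!p4; F (!p4 && !p4)}.
T !!p4: drop double negation, giving T p4.
T ((p3 == p4) == !p2): β-rule — branch into T (p3 == p4), T !p2  //  F (p3 == p4), F !p2.
  branch 1 (add T (p3 == p4), T !p2):
    F (!p4 && !p4): β-rule — branch into F !p4  //  F !p4.
      branch 1.1 (add F !p4):
        T (p3 == p4): β-rule — branch into T p3, T p4  //  F p3, F p4.
          branch 1.1.1 (add T p3, T p4):
            ○ open, literals {p2=false, p3=true, p4=true}.
          branch 1.1.2 (add F p3, F p4):
            × closes — contains both p3 and !p3.
      branch 1.2 (add F !p4):
        T (p3 == p4): β-rule — branch into T p3, T p4  //  F p3, F p4.
          branch 1.2.1 (add T p3, T p4):
            ○ open, literals {p2=false, p3=true, p4=true}.
          branch 1.2.2 (add F p3, F p4):
            × closes — contains both p3 and !p3.
  branch 2 (add F (p3 == p4), F !p2):
    F (!p4 && !p4): β-rule — branch into F !p4  //  F !p4.
      branch 2.1 (add F !p4):
        F (p3 == p4): β-rule — branch into T p3, F p4  //  F p3, T p4.
          branch 2.1.1 (add T p3, F p4):
            × closes — contains both p4 and !p4.
          branch 2.1.2 (add F p3, T p4):
            × closes — contains both p3 and !p3.
      branch 2.2 (add F !p4):
        F (p3 == p4): β-rule — branch into T p3, F p4  //  F p3, T p4.
          branch 2.2.1 (add T p3, F p4):
            × closes — contains both p4 and !p4.
          branch 2.2.2 (add F p3, T p4):
            × closes — contains both p3 and !p3.
6 branches closed, 2 open.
An open branch gives a countermodel: p2=false, p3=true, p4=true (unmentioned atoms arbitrary); the premises hold there but the conclusion fails.

No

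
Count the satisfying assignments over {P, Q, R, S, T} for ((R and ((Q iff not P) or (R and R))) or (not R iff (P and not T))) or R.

20

Initial set: {(((R and ((Q iff not P) or (R and R))) or (not R iff (P and not T))) or R)}.
(((R and ((Q iff not P) or (R and R))) or (not R iff (P and not T))) or R): β-rule — branch into ((R and ((Q iff not P) or (R and R))) or (not R iff (P and not T)))  //  R.
  branch 1 (add ((R and ((Q iff not P) or (R and R))) or (not R iff (P and not T)))):
    ((R and ((Q iff not P) or (R and R))) or (not R iff (P and not T))): β-rule — branch into (R and ((Q iff not P) or (R and R)))  //  (not R iff (P and not T)).
      branch 1.1 (add (R and ((Q iff not P) or (R and R)))):
        (R and ((Q iff not P) or (R and R))): α-rule — add R, ((Q iff not P) or (R and R)).
        ((Q iff not P) or (R and R)): β-rule — branch into (Q iff not P)  //  (R and R).
          branch 1.1.1 (add (Q iff not P)):
            (Q iff not P): β-rule — branch into Q, not P  //  not Q, not not P.
              branch 1.1.1.1 (add Q, not P):
                ○ open, literals {P=false, Q=true, R=true}.
              branch 1.1.1.2 (add not Q, not not P):
                ○ open, literals {P=true, Q=false, R=true}.
          branch 1.1.2 (add (R and R)):
            (R and R): α-rule — add R, R.
            ○ open, literals {R=true}.
      branch 1.2 (add (not R iff (P and not T))):
        (not R iff (P and not T)): β-rule — branch into not R, (P and not T)  //  not not R, not (P and not T).
          branch 1.2.1 (add not R, (P and not T)):
            (P and not T): α-rule — add P, not T.
            ○ open, literals {P=true, R=false, T=false}.
          branch 1.2.2 (add not not R, not (P and not T)):
            not (P and not T): β-rule — branch into not P  //  not not T.
              branch 1.2.2.1 (add not P):
                ○ open, literals {P=false, R=true}.
              branch 1.2.2.2 (add not not T):
                ○ open, literals {R=true, T=true}.
  branch 2 (add R):
    ○ open, literals {R=true}.
0 branches closed, 7 open.
Each open branch fixes some atoms; the unmentioned ones are free. Counting distinct full assignments: branch {P=false, Q=true, R=true} (S, T) contributes 4 new; branch {P=true, Q=false, R=true} (S, T) contributes 4 new; branch {R=true} (P, Q, S, T) contributes 8 new; branch {P=true, R=false, T=false} (Q, S) contributes 4 new; branch {P=false, R=true} (Q, S, T) contributes 0 new; branch {R=true, T=true} (P, Q, S) contributes 0 new; branch {R=true} (P, Q, S, T) contributes 0 new. Total: 20.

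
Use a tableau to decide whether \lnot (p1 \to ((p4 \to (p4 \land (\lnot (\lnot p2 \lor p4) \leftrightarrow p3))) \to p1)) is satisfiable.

Unsatisfiable

Initial set: {\lnot (p1 \to ((p4 \to (p4 \land (\lnot (\lnot p2 \lor p4) \leftrightarrow p3))) \to p1))}.
\lnot (p1 \to ((p4 \to (p4 \land (\lnot (\lnot p2 \lor p4) \leftrightarrow p3))) \to p1)): α-rule — add p1, \lnot ((p4 \to (p4 \land (\lnot (\lnot p2 \lor p4) \leftrightarrow p3))) \to p1).
\lnot ((p4 \to (p4 \land (\lnot (\lnot p2 \lor p4) \leftrightarrow p3))) \to p1): α-rule — add (p4 \to (p4 \land (\lnot (\lnot p2 \lor p4) \leftrightarrow p3))), \lnot p1.
× closes — contains both p1 and \lnot p1.
All 1 branch closes.
Every branch closed; the formula is unsatisfiable.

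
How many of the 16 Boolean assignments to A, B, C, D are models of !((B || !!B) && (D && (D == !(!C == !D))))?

14

Initial set: {!((B || !!B) && (D && (D == !(!C == !D))))}.
!((B || !!B) && (D && (D == !(!C == !D)))): β-rule — branch into !(B || !!B)  //  !(D && (D == !(!C == !D))).
  branch 1 (add !(B || !!B)):
    !(B || !!B): α-rule — add !B, !!!B.
    !!!B: drop double negation, giving !B.
    ○ open, literals {B=F}.
  branch 2 (add !(D && (D == !(!C == !D)))):
    !(D && (D == !(!C == !D))): β-rule — branch into !D  //  !(D == !(!C == !D)).
      branch 2.1 (add !D):
        ○ open, literals {D=F}.
      branch 2.2 (add !(D == !(!C == !D))):
        !(D == !(!C == !D)): β-rule — branch into D, !!(!C == !D)  //  !D, !(!C == !D).
          branch 2.2.1 (add D, !!(!C == !D)):
            !!(!C == !D): β-rule — branch into !C, !D  //  !!C, !!D.
              branch 2.2.1.1 (add !C, !D):
                × closes — contains both D and !D.
              branch 2.2.1.2 (add !!C, !!D):
                ○ open, literals {C=T, D=T}.
          branch 2.2.2 (add !D, !(!C == !D)):
            !(!C == !D): β-rule — branch into !C, !!D  //  !!C, !D.
              branch 2.2.2.1 (add !C, !!D):
                × closes — contains both D and !D.
              branch 2.2.2.2 (add !!C, !D):
                ○ open, literals {C=T, D=F}.
2 branches closed, 4 open.
Each open branch fixes some atoms; the unmentioned ones are free. Counting distinct full assignments: branch {B=F} (A, C, D) contributes 8 new; branch {D=F} (A, B, C) contributes 4 new; branch {C=T, D=T} (A, B) contributes 2 new; branch {C=T, D=F} (A, B) contributes 0 new. Total: 14.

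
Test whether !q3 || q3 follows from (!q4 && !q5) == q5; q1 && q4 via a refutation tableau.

Initial set: {T ((!q4 && !q5) == q5); T (q1 && q4); F (!q3 || q3)}.
T (q1 && q4): α-rule — add T q1, T q4.
F (!q3 || q3): α-rule — add F !q3, F q3.
× closes — contains both q3 and !q3.
All 1 branch closes.
Every branch closed, so the premises entail the conclusion.

Yes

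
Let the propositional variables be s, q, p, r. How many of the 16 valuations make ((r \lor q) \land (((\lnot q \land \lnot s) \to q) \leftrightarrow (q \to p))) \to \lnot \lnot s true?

14

Initial set: {(((r \lor q) \land (((\lnot q \land \lnot s) \to q) \leftrightarrow (q \to p))) \to \lnot \lnot s)}.
(((r \lor q) \land (((\lnot q \land \lnot s) \to q) \leftrightarrow (q \to p))) \to \lnot \lnot s): β-rule — branch into \lnot ((r \lor q) \land (((\lnot q \land \lnot s) \to q) \leftrightarrow (q \to p)))  //  \lnot \lnot s.
  branch 1 (add \lnot ((r \lor q) \land (((\lnot q \land \lnot s) \to q) \leftrightarrow (q \to p)))):
    \lnot ((r \lor q) \land (((\lnot q \land \lnot s) \to q) \leftrightarrow (q \to p))): β-rule — branch into \lnot (r \lor q)  //  \lnot (((\lnot q \land \lnot s) \to q) \leftrightarrow (q \to p)).
      branch 1.1 (add \lnot (r \lor q)):
        \lnot (r \lor q): α-rule — add \lnot r, \lnot q.
        ○ open, literals {q=false, r=false}.
      branch 1.2 (add \lnot (((\lnot q \land \lnot s) \to q) \leftrightarrow (q \to p))):
        \lnot (((\lnot q \land \lnot s) \to q) \leftrightarrow (q \to p)): β-rule — branch into ((\lnot q \land \lnot s) \to q), \lnot (q \to p)  //  \lnot ((\lnot q \land \lnot s) \to q), (q \to p).
          branch 1.2.1 (add ((\lnot q \land \lnot s) \to q), \lnot (q \to p)):
            \lnot (q \to p): α-rule — add q, \lnot p.
            ((\lnot q \land \lnot s) \to q): β-rule — branch into \lnot (\lnot q \land \lnot s)  //  q.
              branch 1.2.1.1 (add \lnot (\lnot q \land \lnot s)):
                \lnot (\lnot q \land \lnot s): β-rule — branch into \lnot \lnot q  //  \lnot \lnot s.
                  branch 1.2.1.1.1 (add \lnot \lnot q):
                    ○ open, literals {p=false, q=true}.
                  branch 1.2.1.1.2 (add \lnot \lnot s):
                    ○ open, literals {p=false, q=true, s=true}.
              branch 1.2.1.2 (add q):
                ○ open, literals {p=false, q=true}.
          branch 1.2.2 (add \lnot ((\lnot q \land \lnot s) \to q), (q \to p)):
            \lnot ((\lnot q \land \lnot s) \to q): α-rule — add (\lnot q \land \lnot s), \lnot q.
            (\lnot q \land \lnot s): α-rule — add \lnot q, \lnot s.
            (q \to p): β-rule — branch into \lnot q  //  p.
              branch 1.2.2.1 (add \lnot q):
                ○ open, literals {q=false, s=false}.
              branch 1.2.2.2 (add p):
                ○ open, literals {p=true, q=false, s=false}.
  branch 2 (add \lnot \lnot s):
    \lnot \lnot s: drop double negation, giving s.
    ○ open, literals {s=true}.
0 branches closed, 7 open.
Each open branch fixes some atoms; the unmentioned ones are free. Counting distinct full assignments: branch {q=false, r=false} (s, p) contributes 4 new; branch {p=false, q=true} (s, r) contributes 4 new; branch {p=false, q=true, s=true} (r) contributes 0 new; branch {p=false, q=true} (s, r) contributes 0 new; branch {q=false, s=false} (p, r) contributes 2 new; branch {p=true, q=false, s=false} (r) contributes 0 new; branch {s=true} (q, p, r) contributes 4 new. Total: 14.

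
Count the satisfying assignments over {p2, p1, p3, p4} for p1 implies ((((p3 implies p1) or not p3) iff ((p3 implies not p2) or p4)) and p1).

15

Initial set: {(p1 implies ((((p3 implies p1) or not p3) iff ((p3 implies not p2) or p4)) and p1))}.
(p1 implies ((((p3 implies p1) or not p3) iff ((p3 implies not p2) or p4)) and p1)): β-rule — branch into not p1  //  ((((p3 implies p1) or not p3) iff ((p3 implies not p2) or p4)) and p1).
  branch 1 (add not p1):
    ○ open, literals {p1=0}.
  branch 2 (add ((((p3 implies p1) or not p3) iff ((p3 implies not p2) or p4)) and p1)):
    ((((p3 implies p1) or not p3) iff ((p3 implies not p2) or p4)) and p1): α-rule — add (((p3 implies p1) or not p3) iff ((p3 implies not p2) or p4)), p1.
    (((p3 implies p1) or not p3) iff ((p3 implies not p2) or p4)): β-rule — branch into ((p3 implies p1) or not p3), ((p3 implies not p2) or p4)  //  not ((p3 implies p1) or not p3), not ((p3 implies not p2) or p4).
      branch 2.1 (add ((p3 implies p1) or not p3), ((p3 implies not p2) or p4)):
        ((p3 implies p1) or not p3): β-rule — branch into (p3 implies p1)  //  not p3.
          branch 2.1.1 (add (p3 implies p1)):
            ((p3 implies not p2) or p4): β-rule — branch into (p3 implies not p2)  //  p4.
              branch 2.1.1.1 (add (p3 implies not p2)):
                (p3 implies p1): β-rule — branch into not p3  //  p1.
                  branch 2.1.1.1.1 (add not p3):
                    (p3 implies not p2): β-rule — branch into not p3  //  not p2.
                      branch 2.1.1.1.1.1 (add not p3):
                        ○ open, literals {p1=1, p3=0}.
                      branch 2.1.1.1.1.2 (add not p2):
                        ○ open, literals {p1=1, p2=0, p3=0}.
                  branch 2.1.1.1.2 (add p1):
                    (p3 implies not p2): β-rule — branch into not p3  //  not p2.
                      branch 2.1.1.1.2.1 (add not p3):
                        ○ open, literals {p1=1, p3=0}.
                      branch 2.1.1.1.2.2 (add not p2):
                        ○ open, literals {p1=1, p2=0}.
              branch 2.1.1.2 (add p4):
                (p3 implies p1): β-rule — branch into not p3  //  p1.
                  branch 2.1.1.2.1 (add not p3):
                    ○ open, literals {p1=1, p3=0, p4=1}.
                  branch 2.1.1.2.2 (add p1):
                    ○ open, literals {p1=1, p4=1}.
          branch 2.1.2 (add not p3):
            ((p3 implies not p2) or p4): β-rule — branch into (p3 implies not p2)  //  p4.
              branch 2.1.2.1 (add (p3 implies not p2)):
                (p3 implies not p2): β-rule — branch into not p3  //  not p2.
                  branch 2.1.2.1.1 (add not p3):
                    ○ open, literals {p1=1, p3=0}.
                  branch 2.1.2.1.2 (add not p2):
                    ○ open, literals {p1=1, p2=0, p3=0}.
              branch 2.1.2.2 (add p4):
                ○ open, literals {p1=1, p3=0, p4=1}.
      branch 2.2 (add not ((p3 implies p1) or not p3), not ((p3 implies not p2) or p4)):
        not ((p3 implies p1) or not p3): α-rule — add not (p3 implies p1), not not p3.
        not ((p3 implies not p2) or p4): α-rule — add not (p3 implies not p2), not p4.
        not (p3 implies p1): α-rule — add p3, not p1.
        × closes — contains both p1 and not p1.
1 branch closed, 10 open.
Each open branch fixes some atoms; the unmentioned ones are free. Counting distinct full assignments: branch {p1=0} (p2, p3, p4) contributes 8 new; branch {p1=1, p3=0} (p2, p4) contributes 4 new; branch {p1=1, p2=0, p3=0} (p4) contributes 0 new; branch {p1=1, p3=0} (p2, p4) contributes 0 new; branch {p1=1, p2=0} (p3, p4) contributes 2 new; branch {p1=1, p3=0, p4=1} (p2) contributes 0 new; branch {p1=1, p4=1} (p2, p3) contributes 1 new; branch {p1=1, p3=0} (p2, p4) contributes 0 new; branch {p1=1, p2=0, p3=0} (p4) contributes 0 new; branch {p1=1, p3=0, p4=1} (p2) contributes 0 new. Total: 15.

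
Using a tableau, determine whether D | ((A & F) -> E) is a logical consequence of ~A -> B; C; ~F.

Initial set: {(~A -> B); C; ~F; ~(D | ((A & F) -> E))}.
~(D | ((A & F) -> E)): α-rule — add ~D, ~((A & F) -> E).
~((A & F) -> E): α-rule — add (A & F), ~E.
(A & F): α-rule — add A, F.
× closes — contains both F and ~F.
All 1 branch closes.
Every branch closed, so the premises entail the conclusion.

Yes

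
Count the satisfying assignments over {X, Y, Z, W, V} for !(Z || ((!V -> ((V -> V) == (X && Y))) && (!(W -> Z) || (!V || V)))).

6

Initial set: {!(Z || ((!V -> ((V -> V) == (X && Y))) && (!(W -> Z) || (!V || V))))}.
!(Z || ((!V -> ((V -> V) == (X && Y))) && (!(W -> Z) || (!V || V)))): α-rule — add !Z, !((!V -> ((V -> V) == (X && Y))) && (!(W -> Z) || (!V || V))).
!((!V -> ((V -> V) == (X && Y))) && (!(W -> Z) || (!V || V))): β-rule — branch into !(!V -> ((V -> V) == (X && Y)))  //  !(!(W -> Z) || (!V || V)).
  branch 1 (add !(!V -> ((V -> V) == (X && Y)))):
    !(!V -> ((V -> V) == (X && Y))): α-rule — add !V, !((V -> V) == (X && Y)).
    !((V -> V) == (X && Y)): β-rule — branch into (V -> V), !(X && Y)  //  !(V -> V), (X && Y).
      branch 1.1 (add (V -> V), !(X && Y)):
        (V -> V): β-rule — branch into !V  //  V.
          branch 1.1.1 (add !V):
            !(X && Y): β-rule — branch into !X  //  !Y.
              branch 1.1.1.1 (add !X):
                ○ open, literals {V=F, X=F, Z=F}.
              branch 1.1.1.2 (add !Y):
                ○ open, literals {V=F, Y=F, Z=F}.
          branch 1.1.2 (add V):
            × closes — contains both V and !V.
      branch 1.2 (add !(V -> V), (X && Y)):
        !(V -> V): α-rule — add V, !V.
        × closes — contains both V and !V.
  branch 2 (add !(!(W -> Z) || (!V || V))):
    !(!(W -> Z) || (!V || V)): α-rule — add !!(W -> Z), !(!V || V).
    !(!V || V): α-rule — add !!V, !V.
    × closes — contains both V and !V.
3 branches closed, 2 open.
Each open branch fixes some atoms; the unmentioned ones are free. Counting distinct full assignments: branch {V=F, X=F, Z=F} (Y, W) contributes 4 new; branch {V=F, Y=F, Z=F} (X, W) contributes 2 new. Total: 6.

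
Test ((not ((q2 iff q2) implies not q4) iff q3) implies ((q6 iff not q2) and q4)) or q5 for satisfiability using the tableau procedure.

Satisfiable

Initial set: {(((not ((q2 iff q2) implies not q4) iff q3) implies ((q6 iff not q2) and q4)) or q5)}.
(((not ((q2 iff q2) implies not q4) iff q3) implies ((q6 iff not q2) and q4)) or q5): β-rule — branch into ((not ((q2 iff q2) implies not q4) iff q3) implies ((q6 iff not q2) and q4))  //  q5.
  branch 1 (add ((not ((q2 iff q2) implies not q4) iff q3) implies ((q6 iff not q2) and q4))):
    ((not ((q2 iff q2) implies not q4) iff q3) implies ((q6 iff not q2) and q4)): β-rule — branch into not (not ((q2 iff q2) implies not q4) iff q3)  //  ((q6 iff not q2) and q4).
      branch 1.1 (add not (not ((q2 iff q2) implies not q4) iff q3)):
        not (not ((q2 iff q2) implies not q4) iff q3): β-rule — branch into not ((q2 iff q2) implies not q4), not q3  //  not not ((q2 iff q2) implies not q4), q3.
          branch 1.1.1 (add not ((q2 iff q2) implies not q4), not q3):
            not ((q2 iff q2) implies not q4): α-rule — add (q2 iff q2), not not q4.
            (q2 iff q2): β-rule — branch into q2, q2  //  not q2, not q2.
              branch 1.1.1.1 (add q2, q2):
                ○ open, literals {q2=1, q3=0, q4=1}.
              branch 1.1.1.2 (add not q2, not q2):
                ○ open, literals {q2=0, q3=0, q4=1}.
          branch 1.1.2 (add not not ((q2 iff q2) implies not q4), q3):
            not not ((q2 iff q2) implies not q4): β-rule — branch into not (q2 iff q2)  //  not q4.
              branch 1.1.2.1 (add not (q2 iff q2)):
                not (q2 iff q2): β-rule — branch into q2, not q2  //  not q2, q2.
                  branch 1.1.2.1.1 (add q2, not q2):
                    × closes — contains both q2 and not q2.
                  branch 1.1.2.1.2 (add not q2, q2):
                    × closes — contains both q2 and not q2.
              branch 1.1.2.2 (add not q4):
                ○ open, literals {q3=1, q4=0}.
      branch 1.2 (add ((q6 iff not q2) and q4)):
        ((q6 iff not q2) and q4): α-rule — add (q6 iff not q2), q4.
        (q6 iff not q2): β-rule — branch into q6, not q2  //  not q6, not not q2.
          branch 1.2.1 (add q6, not q2):
            ○ open, literals {q2=0, q4=1, q6=1}.
          branch 1.2.2 (add not q6, not not q2):
            ○ open, literals {q2=1, q4=1, q6=0}.
  branch 2 (add q5):
    ○ open, literals {q5=1}.
2 branches closed, 6 open.
An open branch gives a satisfying assignment: q2=1, q3=0, q4=1.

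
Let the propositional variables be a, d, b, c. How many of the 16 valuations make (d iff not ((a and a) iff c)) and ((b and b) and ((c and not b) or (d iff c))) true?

2

Initial set: {T ((d iff not ((a and a) iff c)) and ((b and b) and ((c and not b) or (d iff c))))}.
T ((d iff not ((a and a) iff c)) and ((b and b) and ((c and not b) or (d iff c)))): α-rule — add T (d iff not ((a and a) iff c)), T ((b and b) and ((c and not b) or (d iff c))).
T ((b and b) and ((c and not b) or (d iff c))): α-rule — add T (b and b), T ((c and not b) or (d iff c)).
T (b and b): α-rule — add T b, T b.
T (d iff not ((a and a) iff c)): β-rule — branch into T d, T not ((a and a) iff c)  //  F d, F not ((a and a) iff c).
  branch 1 (add T d, T not ((a and a) iff c)):
    T ((c and not b) or (d iff c)): β-rule — branch into T (c and not b)  //  T (d iff c).
      branch 1.1 (add T (c and not b)):
        T (c and not b): α-rule — add T c, T not b.
        × closes — contains both b and not b.
      branch 1.2 (add T (d iff c)):
        T not ((a and a) iff c): β-rule — branch into T (a and a), F c  //  F (a and a), T c.
          branch 1.2.1 (add T (a and a), F c):
            T (a and a): α-rule — add T a, T a.
            T (d iff c): β-rule — branch into T d, T c  //  F d, F c.
              branch 1.2.1.1 (add T d, T c):
                × closes — contains both c and not c.
              branch 1.2.1.2 (add F d, F c):
                × closes — contains both d and not d.
          branch 1.2.2 (add F (a and a), T c):
            T (d iff c): β-rule — branch into T d, T c  //  F d, F c.
              branch 1.2.2.1 (add T d, T c):
                F (a and a): β-rule — branch into F a  //  F a.
                  branch 1.2.2.1.1 (add F a):
                    ○ open, literals {a=F, b=T, c=T, d=T}.
                  branch 1.2.2.1.2 (add F a):
                    ○ open, literals {a=F, b=T, c=T, d=T}.
              branch 1.2.2.2 (add F d, F c):
                × closes — contains both d and not d.
  branch 2 (add F d, F not ((a and a) iff c)):
    T ((c and not b) or (d iff c)): β-rule — branch into T (c and not b)  //  T (d iff c).
      branch 2.1 (add T (c and not b)):
        T (c and not b): α-rule — add T c, T not b.
        × closes — contains both b and not b.
      branch 2.2 (add T (d iff c)):
        F not ((a and a) iff c): β-rule — branch into T (a and a), T c  //  F (a and a), F c.
          branch 2.2.1 (add T (a and a), T c):
            T (a and a): α-rule — add T a, T a.
            T (d iff c): β-rule — branch into T d, T c  //  F d, F c.
              branch 2.2.1.1 (add T d, T c):
                × closes — contains both d and not d.
              branch 2.2.1.2 (add F d, F c):
                × closes — contains both c and not c.
          branch 2.2.2 (add F (a and a), F c):
            T (d iff c): β-rule — branch into T d, T c  //  F d, F c.
              branch 2.2.2.1 (add T d, T c):
                × closes — contains both d and not d.
              branch 2.2.2.2 (add F d, F c):
                F (a and a): β-rule — branch into F a  //  F a.
                  branch 2.2.2.2.1 (add F a):
                    ○ open, literals {a=F, b=T, c=F, d=F}.
                  branch 2.2.2.2.2 (add F a):
                    ○ open, literals {a=F, b=T, c=F, d=F}.
8 branches closed, 4 open.
Each open branch fixes some atoms; the unmentioned ones are free. Counting distinct full assignments: branch {a=F, b=T, c=T, d=T} (none free) contributes 1 new; branch {a=F, b=T, c=T, d=T} (none free) contributes 0 new; branch {a=F, b=T, c=F, d=F} (none free) contributes 1 new; branch {a=F, b=T, c=F, d=F} (none free) contributes 0 new. Total: 2.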